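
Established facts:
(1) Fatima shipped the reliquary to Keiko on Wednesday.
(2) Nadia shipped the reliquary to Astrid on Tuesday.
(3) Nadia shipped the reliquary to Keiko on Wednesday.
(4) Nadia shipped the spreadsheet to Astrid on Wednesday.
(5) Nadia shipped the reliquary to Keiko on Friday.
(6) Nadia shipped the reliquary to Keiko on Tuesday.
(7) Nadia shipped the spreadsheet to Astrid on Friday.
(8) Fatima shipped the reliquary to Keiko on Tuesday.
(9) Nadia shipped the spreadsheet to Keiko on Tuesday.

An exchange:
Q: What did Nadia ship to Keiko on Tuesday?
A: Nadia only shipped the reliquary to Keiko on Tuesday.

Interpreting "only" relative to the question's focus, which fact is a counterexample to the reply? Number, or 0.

The question "What did ...?" targets the thing, so in the reply the focus falls on "the reliquary".
"Only" then excludes alternative things while the background — same agent, recipient, setting (Nadia / Keiko / on Tuesday) — is held fixed.
Fact (9) shares the background with a different thing (the spreadsheet) — counterexample.
(Fact (3) would refute a reading with focus on the setting — but that is not what the question asks.)

9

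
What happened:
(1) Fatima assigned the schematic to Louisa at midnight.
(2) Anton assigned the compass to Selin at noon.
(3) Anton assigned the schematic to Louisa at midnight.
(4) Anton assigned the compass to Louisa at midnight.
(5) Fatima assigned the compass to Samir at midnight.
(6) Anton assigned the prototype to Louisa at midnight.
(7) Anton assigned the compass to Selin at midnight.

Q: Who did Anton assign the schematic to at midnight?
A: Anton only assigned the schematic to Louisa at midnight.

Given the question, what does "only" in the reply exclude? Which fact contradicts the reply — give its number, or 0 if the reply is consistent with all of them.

Answering "Who did ... to ...?" puts focus on the recipient — here, "Louisa".
"Only" then excludes alternative recipients while the background — agent = Anton, thing = the schematic, setting = at midnight — is held fixed.
No fact keeps agent = Anton, thing = the schematic, setting = at midnight while changing the recipient; every other fact differs on something backgrounded. The reply stands.
(Fact (4) would refute a reading with focus on the thing — but that is not what the question asks.)

0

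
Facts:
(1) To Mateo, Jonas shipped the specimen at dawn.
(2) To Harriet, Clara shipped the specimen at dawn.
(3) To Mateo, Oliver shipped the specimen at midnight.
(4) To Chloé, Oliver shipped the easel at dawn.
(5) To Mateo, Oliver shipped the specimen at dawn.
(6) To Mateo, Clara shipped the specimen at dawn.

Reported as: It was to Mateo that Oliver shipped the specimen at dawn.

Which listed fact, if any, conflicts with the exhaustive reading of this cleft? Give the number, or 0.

0

The cleft puts "Mateo" in focus and presupposes the open proposition with same agent, thing, setting (Oliver / the specimen / at dawn).
Exhaustivity: Mateo is the only recipient satisfying that background.
Every other fact differs from the presupposition on some backgrounded slot, so none challenges the exhaustivity.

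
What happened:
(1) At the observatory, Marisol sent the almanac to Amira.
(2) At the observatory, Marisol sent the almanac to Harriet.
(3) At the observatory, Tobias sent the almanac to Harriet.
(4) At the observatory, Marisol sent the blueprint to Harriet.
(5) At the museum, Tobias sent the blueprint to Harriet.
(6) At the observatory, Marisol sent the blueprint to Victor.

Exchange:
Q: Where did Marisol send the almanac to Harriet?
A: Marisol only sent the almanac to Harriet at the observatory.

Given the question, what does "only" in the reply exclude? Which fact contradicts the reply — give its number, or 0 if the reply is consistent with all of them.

0

Answering "Where did ...?" puts focus on the setting — here, "at the observatory".
So "only" ranges over settings; the rest (same agent, thing, recipient (Marisol / the almanac / Harriet)) is presupposed.
No listed fact shares that background with another setting. Nothing contradicts the reply.
(Fact (1) would refute a reading with focus on the recipient — but that is not what the question asks.)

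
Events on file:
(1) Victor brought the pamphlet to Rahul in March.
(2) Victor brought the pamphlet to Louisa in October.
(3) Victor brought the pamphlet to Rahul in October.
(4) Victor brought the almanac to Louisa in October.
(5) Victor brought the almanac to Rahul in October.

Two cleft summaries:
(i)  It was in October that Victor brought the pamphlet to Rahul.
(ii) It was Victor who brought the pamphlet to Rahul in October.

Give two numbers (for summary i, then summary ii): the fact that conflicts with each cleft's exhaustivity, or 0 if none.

1, 0

Summary (i) focuses "in October" (the setting); background Victor as agent and the pamphlet as thing and Rahul as recipient. Fact (1) matches that background with setting = in March — refutes (i).
Summary (ii) focuses "Victor" (the agent); background the pamphlet as thing and Rahul as recipient and in October as setting. No fact matches that background with a different agent, so 0.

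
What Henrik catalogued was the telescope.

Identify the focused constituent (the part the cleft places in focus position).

the telescope

In a pseudo-cleft "What ... was X", the post-copular constituent X is the focus.
Here the focus is "the telescope". The backgrounded (presupposed) material includes "Henrik".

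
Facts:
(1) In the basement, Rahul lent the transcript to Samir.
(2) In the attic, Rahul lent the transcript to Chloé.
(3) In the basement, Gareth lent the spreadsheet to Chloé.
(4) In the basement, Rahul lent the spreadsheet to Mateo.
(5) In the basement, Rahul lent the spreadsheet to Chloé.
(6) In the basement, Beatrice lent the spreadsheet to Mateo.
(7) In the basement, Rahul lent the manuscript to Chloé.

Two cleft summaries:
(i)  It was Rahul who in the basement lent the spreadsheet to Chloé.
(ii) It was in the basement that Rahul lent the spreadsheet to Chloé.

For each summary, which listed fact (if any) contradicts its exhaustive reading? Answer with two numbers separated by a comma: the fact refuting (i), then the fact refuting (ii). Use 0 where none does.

Summary (i) focuses "Rahul" (the agent); background the spreadsheet as thing and Chloé as recipient and in the basement as setting. Fact (3) matches that background with agent = Gareth — refutes (i).
Summary (ii) focuses "in the basement" (the setting); background Rahul as agent and the spreadsheet as thing and Chloé as recipient. No fact matches that background with a different setting, so 0.

3, 0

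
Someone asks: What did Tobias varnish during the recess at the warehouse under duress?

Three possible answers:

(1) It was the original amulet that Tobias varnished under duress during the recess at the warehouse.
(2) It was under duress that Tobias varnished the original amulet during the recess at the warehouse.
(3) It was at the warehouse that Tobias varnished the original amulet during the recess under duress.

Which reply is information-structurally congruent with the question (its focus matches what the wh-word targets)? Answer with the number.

1

The question word "what" targets the direct object.
Option (1) clefts "the original amulet" — that matches what the question asks about.
Option (2) clefts "under duress" — the manner, not what was asked.
Option (3) clefts "at the warehouse" — the location, not what was asked.
So the congruent reply is (1).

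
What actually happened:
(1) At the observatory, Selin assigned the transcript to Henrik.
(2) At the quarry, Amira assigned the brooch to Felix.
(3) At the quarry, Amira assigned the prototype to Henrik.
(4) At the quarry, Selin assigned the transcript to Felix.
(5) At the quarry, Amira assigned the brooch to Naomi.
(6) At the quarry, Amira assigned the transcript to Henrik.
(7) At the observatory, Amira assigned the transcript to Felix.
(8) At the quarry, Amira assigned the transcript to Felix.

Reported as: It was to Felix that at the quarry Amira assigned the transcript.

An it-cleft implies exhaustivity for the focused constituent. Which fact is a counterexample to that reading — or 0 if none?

Focus of the cleft: "Felix" (the recipient). Presupposed background: same agent, thing, setting (Amira / the transcript / at the quarry).
The exhaustive reading says no other recipient fits that background.
Fact (6) shares the background but with recipient = Henrik; exhaustivity is violated.

6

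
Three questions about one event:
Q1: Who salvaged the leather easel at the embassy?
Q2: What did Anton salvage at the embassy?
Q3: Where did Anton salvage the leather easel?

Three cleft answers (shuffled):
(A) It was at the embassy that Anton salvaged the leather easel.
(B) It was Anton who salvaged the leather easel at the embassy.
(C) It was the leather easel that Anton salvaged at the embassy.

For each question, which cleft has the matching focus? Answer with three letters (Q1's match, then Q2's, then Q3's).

BCA

Q1 asks about the subject (agent); cleft (B) focuses "Anton", which is the subject (agent) — so Q1 → B.
Q2 asks about the direct object; cleft (C) focuses "the leather easel", which is the direct object — so Q2 → C.
Q3 asks about the location; cleft (A) focuses "at the embassy", which is the location — so Q3 → A.
Mapping: Q1→B, Q2→C, Q3→A.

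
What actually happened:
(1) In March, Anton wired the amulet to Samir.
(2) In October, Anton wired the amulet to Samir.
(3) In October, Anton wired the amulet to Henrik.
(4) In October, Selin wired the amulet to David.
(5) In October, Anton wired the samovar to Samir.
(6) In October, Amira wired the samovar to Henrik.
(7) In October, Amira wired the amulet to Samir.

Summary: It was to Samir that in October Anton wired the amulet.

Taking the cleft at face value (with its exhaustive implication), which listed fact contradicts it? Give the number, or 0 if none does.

3

Focus of the cleft: "Samir" (the recipient). Presupposed background: agent = Anton, thing = the amulet, setting = in October.
The exhaustive reading says no other recipient fits that background.
But fact (3) also has agent = Anton, thing = the amulet, setting = in October, with recipient = Henrik — so the exhaustive reading fails.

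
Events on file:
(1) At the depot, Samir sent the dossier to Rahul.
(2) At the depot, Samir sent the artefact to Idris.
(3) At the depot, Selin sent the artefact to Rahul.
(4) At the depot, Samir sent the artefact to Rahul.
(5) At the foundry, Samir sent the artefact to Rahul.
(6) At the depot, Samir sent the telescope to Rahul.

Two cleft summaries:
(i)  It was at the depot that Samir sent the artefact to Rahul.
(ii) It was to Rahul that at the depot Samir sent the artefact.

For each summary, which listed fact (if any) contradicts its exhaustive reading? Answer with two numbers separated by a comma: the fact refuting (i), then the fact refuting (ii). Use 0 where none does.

Summary (i) focuses "at the depot" (the setting); background same agent, thing, recipient (Samir / the artefact / Rahul). Fact (5) matches that background with setting = at the foundry — refutes (i).
Summary (ii) focuses "Rahul" (the recipient); background same agent, thing, setting (Samir / the artefact / at the depot). Fact (2) matches that background with recipient = Idris — refutes (ii).

5, 2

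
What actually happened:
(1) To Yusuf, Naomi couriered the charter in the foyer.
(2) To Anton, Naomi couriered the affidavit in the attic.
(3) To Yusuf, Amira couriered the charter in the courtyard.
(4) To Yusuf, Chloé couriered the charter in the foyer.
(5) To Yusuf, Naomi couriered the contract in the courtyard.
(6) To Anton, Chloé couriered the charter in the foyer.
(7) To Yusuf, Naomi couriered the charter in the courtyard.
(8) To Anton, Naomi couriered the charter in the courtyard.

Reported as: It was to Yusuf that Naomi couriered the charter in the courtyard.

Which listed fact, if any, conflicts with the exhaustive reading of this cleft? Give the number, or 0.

The cleft puts "Yusuf" in focus and presupposes the open proposition with same agent, thing, setting (Naomi / the charter / in the courtyard).
The exhaustive reading says no other recipient fits that background.
But fact (8) also has same agent, thing, setting (Naomi / the charter / in the courtyard), with recipient = Anton — so the exhaustive reading fails.

8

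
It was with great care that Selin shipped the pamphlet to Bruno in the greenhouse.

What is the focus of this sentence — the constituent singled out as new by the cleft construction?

with great care

In an it-cleft "It was X that/who ...", the clefted constituent X is the focus; the that/who-clause expresses the presupposed open proposition.
Here the focus is "with great care". The backgrounded (presupposed) material includes "Selin", "the pamphlet", "to Bruno" and "in the greenhouse".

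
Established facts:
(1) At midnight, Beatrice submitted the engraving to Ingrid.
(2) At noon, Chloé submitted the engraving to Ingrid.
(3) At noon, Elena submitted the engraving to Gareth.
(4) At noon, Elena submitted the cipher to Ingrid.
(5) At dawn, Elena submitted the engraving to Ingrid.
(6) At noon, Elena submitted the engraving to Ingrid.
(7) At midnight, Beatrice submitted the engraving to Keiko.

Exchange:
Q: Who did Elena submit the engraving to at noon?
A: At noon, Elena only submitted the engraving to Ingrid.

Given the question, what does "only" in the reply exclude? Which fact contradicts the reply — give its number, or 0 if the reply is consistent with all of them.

Answering "Who did ... to ...?" puts focus on the recipient — here, "Ingrid".
So "only" ranges over recipients; the rest (agent = Elena, thing = the engraving, setting = at noon) is presupposed.
Fact (3) shares the background with a different recipient (Gareth) — counterexample.
(Fact (5) would refute a reading with focus on the setting — but that is not what the question asks.)

3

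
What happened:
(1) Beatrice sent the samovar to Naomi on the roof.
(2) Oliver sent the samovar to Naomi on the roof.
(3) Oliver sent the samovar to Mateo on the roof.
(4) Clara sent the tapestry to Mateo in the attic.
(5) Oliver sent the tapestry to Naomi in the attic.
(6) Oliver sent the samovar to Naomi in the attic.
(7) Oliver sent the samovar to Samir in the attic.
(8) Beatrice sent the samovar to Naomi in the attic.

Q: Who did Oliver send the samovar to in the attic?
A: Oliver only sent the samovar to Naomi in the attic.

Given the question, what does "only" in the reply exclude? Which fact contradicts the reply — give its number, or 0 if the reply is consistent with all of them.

The question "Who did ... to ...?" targets the recipient, so in the reply the focus falls on "Naomi".
"Only" then excludes alternative recipients while the background — Oliver as agent and the samovar as thing and in the attic as setting — is held fixed.
Fact (7) shares the background with a different recipient (Samir) — counterexample.
(Fact (5) would refute a reading with focus on the thing — but that is not what the question asks.)

7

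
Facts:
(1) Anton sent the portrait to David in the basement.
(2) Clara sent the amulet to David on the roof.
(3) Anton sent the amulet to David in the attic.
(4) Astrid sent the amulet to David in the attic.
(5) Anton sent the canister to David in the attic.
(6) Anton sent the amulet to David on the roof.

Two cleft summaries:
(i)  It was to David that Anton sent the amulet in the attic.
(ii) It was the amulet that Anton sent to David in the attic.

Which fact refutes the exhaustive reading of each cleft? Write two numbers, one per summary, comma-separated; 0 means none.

0, 5

Summary (i) focuses "David" (the recipient); background Anton as agent and the amulet as thing and in the attic as setting. No fact matches that background with a different recipient, so 0.
Summary (ii) focuses "the amulet" (the thing); background Anton as agent and David as recipient and in the attic as setting. Fact (5) matches that background with thing = the canister — refutes (ii).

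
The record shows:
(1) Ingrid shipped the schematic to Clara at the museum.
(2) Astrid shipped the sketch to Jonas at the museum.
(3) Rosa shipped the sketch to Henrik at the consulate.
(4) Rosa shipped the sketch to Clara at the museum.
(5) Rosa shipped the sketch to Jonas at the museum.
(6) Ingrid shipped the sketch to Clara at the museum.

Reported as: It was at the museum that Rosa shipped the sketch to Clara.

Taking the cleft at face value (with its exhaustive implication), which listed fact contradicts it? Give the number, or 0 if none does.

0

The cleft puts "at the museum" in focus and presupposes the open proposition with Rosa as agent and the sketch as thing and Clara as recipient.
The exhaustive reading says no other setting fits that background.
No listed fact matches the background with a different setting. Exhaustivity holds.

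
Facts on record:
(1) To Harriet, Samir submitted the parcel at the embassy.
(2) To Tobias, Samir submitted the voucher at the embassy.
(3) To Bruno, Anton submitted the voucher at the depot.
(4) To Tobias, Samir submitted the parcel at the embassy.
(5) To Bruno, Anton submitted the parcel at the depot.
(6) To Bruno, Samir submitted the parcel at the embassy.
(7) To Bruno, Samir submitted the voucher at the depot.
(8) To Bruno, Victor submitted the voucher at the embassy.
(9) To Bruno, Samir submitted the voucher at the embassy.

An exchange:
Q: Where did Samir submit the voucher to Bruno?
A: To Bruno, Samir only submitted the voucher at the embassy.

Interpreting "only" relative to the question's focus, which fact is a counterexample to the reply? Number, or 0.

The question "Where did ...?" targets the setting, so in the reply the focus falls on "at the embassy".
So "only" ranges over settings; the rest (agent = Samir, thing = the voucher, recipient = Bruno) is presupposed.
Fact (7) shares the background with a different setting (at the depot) — counterexample.
(Fact (6) would refute a reading with focus on the thing — but that is not what the question asks.)

7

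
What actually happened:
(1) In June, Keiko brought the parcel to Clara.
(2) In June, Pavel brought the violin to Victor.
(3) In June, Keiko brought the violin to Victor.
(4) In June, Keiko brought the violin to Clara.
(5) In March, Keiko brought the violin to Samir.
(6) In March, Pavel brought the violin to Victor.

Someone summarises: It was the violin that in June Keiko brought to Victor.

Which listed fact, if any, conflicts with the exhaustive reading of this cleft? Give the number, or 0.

0

Focus of the cleft: "the violin" (the thing). Presupposed background: agent = Keiko, recipient = Victor, setting = in June.
The exhaustive reading says no other thing fits that background.
Every other fact differs from the presupposition on some backgrounded slot, so none challenges the exhaustivity.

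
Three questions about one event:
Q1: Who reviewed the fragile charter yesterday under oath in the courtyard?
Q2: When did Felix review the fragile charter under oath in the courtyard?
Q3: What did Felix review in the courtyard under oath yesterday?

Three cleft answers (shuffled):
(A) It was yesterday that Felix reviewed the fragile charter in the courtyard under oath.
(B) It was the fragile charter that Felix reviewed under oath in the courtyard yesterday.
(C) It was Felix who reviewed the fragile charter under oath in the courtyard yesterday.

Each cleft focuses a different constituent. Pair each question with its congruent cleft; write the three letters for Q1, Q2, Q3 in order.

CAB

Q1 asks about the subject (agent); cleft (C) focuses "Felix", which is the subject (agent) — so Q1 → C.
Q2 asks about the time; cleft (A) focuses "yesterday", which is the time — so Q2 → A.
Q3 asks about the direct object; cleft (B) focuses "the fragile charter", which is the direct object — so Q3 → B.
Mapping: Q1→C, Q2→A, Q3→B.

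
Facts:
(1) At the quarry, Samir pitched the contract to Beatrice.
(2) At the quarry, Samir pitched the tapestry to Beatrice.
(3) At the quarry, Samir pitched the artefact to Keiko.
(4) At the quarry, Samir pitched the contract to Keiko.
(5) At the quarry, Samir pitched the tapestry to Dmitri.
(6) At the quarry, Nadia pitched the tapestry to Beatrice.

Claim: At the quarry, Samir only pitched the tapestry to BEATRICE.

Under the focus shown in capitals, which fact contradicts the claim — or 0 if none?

The capitals mark "Beatrice" as focus. So "only" rules out other recipients, with the rest (agent = Samir, thing = the tapestry, setting = at the quarry) as background.
Fact (5) matches on agent = Samir, thing = the tapestry, setting = at the quarry, but has recipient = Dmitri instead. That refutes the claim.

5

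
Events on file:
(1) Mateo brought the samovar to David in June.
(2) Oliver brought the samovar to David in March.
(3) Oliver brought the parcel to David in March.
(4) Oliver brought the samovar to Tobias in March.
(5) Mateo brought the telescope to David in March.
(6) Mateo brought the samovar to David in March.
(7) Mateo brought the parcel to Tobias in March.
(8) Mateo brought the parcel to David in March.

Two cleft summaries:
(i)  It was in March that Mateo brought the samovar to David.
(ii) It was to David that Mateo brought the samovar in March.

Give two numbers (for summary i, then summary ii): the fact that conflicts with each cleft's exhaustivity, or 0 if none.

1, 0

(i): focus "in March". Looking for agent = Mateo, thing = the samovar, recipient = David with some other setting — fact (1) has in June there. Refuted.
(ii): focus "David". No fact shares agent = Mateo, thing = the samovar, setting = in March with a different recipient. 0.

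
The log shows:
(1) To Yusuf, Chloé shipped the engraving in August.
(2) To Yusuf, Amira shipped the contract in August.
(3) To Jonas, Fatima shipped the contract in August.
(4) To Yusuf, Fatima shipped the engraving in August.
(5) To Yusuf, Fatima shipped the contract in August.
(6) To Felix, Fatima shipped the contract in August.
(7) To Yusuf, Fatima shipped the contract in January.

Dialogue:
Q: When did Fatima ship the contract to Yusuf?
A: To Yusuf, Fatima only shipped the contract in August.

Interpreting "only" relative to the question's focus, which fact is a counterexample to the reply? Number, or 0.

7

Answering "When did ...?" puts focus on the setting — here, "in August".
So "only" ranges over settings; the rest (Fatima as agent and the contract as thing and Yusuf as recipient) is presupposed.
Fact (7) keeps Fatima as agent and the contract as thing and Yusuf as recipient but has setting = in January; that refutes the reply.
(Fact (3) would refute a reading with focus on the recipient — but that is not what the question asks.)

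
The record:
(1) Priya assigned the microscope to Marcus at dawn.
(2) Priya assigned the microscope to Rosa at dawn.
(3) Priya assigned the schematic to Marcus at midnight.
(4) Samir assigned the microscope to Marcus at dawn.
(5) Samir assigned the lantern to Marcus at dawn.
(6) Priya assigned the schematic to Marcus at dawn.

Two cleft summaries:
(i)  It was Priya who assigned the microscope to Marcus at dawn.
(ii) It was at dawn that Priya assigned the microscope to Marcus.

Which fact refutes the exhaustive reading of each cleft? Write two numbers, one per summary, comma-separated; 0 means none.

4, 0

Summary (i) focuses "Priya" (the agent); background thing = the microscope, recipient = Marcus, setting = at dawn. Fact (4) matches that background with agent = Samir — refutes (i).
Summary (ii) focuses "at dawn" (the setting); background agent = Priya, thing = the microscope, recipient = Marcus. No fact matches that background with a different setting, so 0.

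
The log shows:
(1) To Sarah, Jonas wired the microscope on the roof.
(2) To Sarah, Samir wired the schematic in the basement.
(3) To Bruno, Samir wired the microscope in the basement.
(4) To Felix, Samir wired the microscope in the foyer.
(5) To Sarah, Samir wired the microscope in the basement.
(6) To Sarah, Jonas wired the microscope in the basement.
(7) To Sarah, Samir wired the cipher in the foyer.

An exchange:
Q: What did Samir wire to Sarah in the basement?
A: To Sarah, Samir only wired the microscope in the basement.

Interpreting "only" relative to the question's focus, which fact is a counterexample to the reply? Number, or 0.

2

The question "What did ...?" targets the thing, so in the reply the focus falls on "the microscope".
"Only" then excludes alternative things while the background — same agent, recipient, setting (Samir / Sarah / in the basement) — is held fixed.
Fact (2) keeps same agent, recipient, setting (Samir / Sarah / in the basement) but has thing = the schematic; that refutes the reply.
(Fact (3) would refute a reading with focus on the recipient — but that is not what the question asks.)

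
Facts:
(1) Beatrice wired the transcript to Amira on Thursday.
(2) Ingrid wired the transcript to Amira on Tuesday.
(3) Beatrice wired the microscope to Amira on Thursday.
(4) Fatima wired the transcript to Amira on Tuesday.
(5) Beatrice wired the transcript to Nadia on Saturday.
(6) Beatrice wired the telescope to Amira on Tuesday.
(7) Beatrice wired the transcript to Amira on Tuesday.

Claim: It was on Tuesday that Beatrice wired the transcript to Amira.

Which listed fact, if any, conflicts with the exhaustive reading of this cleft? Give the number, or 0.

Focus of the cleft: "on Tuesday" (the setting). Presupposed background: Beatrice as agent and the transcript as thing and Amira as recipient.
The exhaustive reading says no other setting fits that background.
But fact (1) also has Beatrice as agent and the transcript as thing and Amira as recipient, with setting = on Thursday — so the exhaustive reading fails.

1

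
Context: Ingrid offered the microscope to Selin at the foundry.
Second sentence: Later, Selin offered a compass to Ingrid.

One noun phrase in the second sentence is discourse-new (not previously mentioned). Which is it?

a compass

"Selin" and "Ingrid" in the second sentence are given — already mentioned in the context.
"a compass" has no antecedent in the context; it is discourse-new (the indefinite article also signals a new referent).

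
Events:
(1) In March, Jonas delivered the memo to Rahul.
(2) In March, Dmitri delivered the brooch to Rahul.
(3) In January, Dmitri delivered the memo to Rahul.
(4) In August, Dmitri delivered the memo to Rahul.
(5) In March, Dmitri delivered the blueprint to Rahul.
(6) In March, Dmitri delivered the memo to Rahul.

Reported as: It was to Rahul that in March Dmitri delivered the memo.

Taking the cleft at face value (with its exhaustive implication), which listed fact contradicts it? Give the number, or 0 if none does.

The cleft puts "Rahul" in focus and presupposes the open proposition with same agent, thing, setting (Dmitri / the memo / in March).
Exhaustivity: Rahul is the only recipient satisfying that background.
No listed fact matches the background with a different recipient. Exhaustivity holds.

0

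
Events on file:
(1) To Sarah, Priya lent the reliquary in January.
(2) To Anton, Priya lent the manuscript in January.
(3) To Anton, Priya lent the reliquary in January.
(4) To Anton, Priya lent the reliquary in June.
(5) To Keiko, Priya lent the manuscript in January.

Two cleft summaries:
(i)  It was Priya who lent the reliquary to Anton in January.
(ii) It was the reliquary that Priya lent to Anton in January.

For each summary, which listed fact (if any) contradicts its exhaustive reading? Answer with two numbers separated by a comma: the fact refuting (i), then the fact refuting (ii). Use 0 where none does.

Summary (i) focuses "Priya" (the agent); background same thing, recipient, setting (the reliquary / Anton / in January). No fact matches that background with a different agent, so 0.
Summary (ii) focuses "the reliquary" (the thing); background same agent, recipient, setting (Priya / Anton / in January). Fact (2) matches that background with thing = the manuscript — refutes (ii).

0, 2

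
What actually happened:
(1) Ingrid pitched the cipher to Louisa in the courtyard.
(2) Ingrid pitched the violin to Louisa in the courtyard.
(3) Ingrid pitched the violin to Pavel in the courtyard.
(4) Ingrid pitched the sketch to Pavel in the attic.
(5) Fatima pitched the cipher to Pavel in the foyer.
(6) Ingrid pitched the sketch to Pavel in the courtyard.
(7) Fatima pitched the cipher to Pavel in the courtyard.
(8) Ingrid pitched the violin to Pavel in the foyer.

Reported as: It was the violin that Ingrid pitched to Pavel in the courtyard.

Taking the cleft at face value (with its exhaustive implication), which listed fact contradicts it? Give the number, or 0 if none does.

6

The cleft puts "the violin" in focus and presupposes the open proposition with Ingrid as agent and Pavel as recipient and in the courtyard as setting.
Exhaustivity: the violin is the only thing satisfying that background.
But fact (6) also has Ingrid as agent and Pavel as recipient and in the courtyard as setting, with thing = the sketch — so the exhaustive reading fails.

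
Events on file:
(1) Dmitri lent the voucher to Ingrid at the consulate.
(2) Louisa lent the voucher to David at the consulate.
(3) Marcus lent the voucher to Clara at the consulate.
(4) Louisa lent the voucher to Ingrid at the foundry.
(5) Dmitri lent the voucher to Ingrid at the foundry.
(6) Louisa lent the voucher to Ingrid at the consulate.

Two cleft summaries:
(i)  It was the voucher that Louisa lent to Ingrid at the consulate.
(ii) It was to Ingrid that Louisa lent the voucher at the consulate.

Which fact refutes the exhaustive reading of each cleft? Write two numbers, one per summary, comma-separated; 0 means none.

0, 2

(i): focus "the voucher". No fact shares Louisa as agent and Ingrid as recipient and at the consulate as setting with a different thing. 0.
(ii): focus "Ingrid". Looking for Louisa as agent and the voucher as thing and at the consulate as setting with some other recipient — fact (2) has David there. Refuted.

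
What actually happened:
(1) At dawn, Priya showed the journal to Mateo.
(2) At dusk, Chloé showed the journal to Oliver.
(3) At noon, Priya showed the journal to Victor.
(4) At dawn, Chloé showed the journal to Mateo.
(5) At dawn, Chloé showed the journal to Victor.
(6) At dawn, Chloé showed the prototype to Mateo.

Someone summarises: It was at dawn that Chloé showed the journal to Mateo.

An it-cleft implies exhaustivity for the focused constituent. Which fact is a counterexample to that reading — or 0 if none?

0

The cleft puts "at dawn" in focus and presupposes the open proposition with agent = Chloé, thing = the journal, recipient = Mateo.
Exhaustivity: at dawn is the only setting satisfying that background.
Every other fact differs from the presupposition on some backgrounded slot, so none challenges the exhaustivity.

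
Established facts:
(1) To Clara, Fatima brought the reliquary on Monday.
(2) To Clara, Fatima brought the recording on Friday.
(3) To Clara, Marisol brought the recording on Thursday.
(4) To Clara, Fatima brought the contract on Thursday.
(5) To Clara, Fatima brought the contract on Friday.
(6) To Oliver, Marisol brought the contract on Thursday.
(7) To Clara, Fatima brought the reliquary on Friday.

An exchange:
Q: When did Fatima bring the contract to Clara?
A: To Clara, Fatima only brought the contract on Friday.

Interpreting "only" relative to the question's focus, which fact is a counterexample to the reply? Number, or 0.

4

The question "When did ...?" targets the setting, so in the reply the focus falls on "on Friday".
So "only" ranges over settings; the rest (agent = Fatima, thing = the contract, recipient = Clara) is presupposed.
Fact (4) keeps agent = Fatima, thing = the contract, recipient = Clara but has setting = on Thursday; that refutes the reply.
(Fact (2) would refute a reading with focus on the thing — but that is not what the question asks.)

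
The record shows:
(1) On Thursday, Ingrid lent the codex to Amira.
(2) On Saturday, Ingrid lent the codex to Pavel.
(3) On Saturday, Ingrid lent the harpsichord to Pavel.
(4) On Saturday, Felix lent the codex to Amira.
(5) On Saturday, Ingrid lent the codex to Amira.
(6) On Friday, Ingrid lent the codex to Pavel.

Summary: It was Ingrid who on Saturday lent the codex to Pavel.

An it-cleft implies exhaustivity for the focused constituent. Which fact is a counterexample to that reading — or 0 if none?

Focus of the cleft: "Ingrid" (the agent). Presupposed background: the codex as thing and Pavel as recipient and on Saturday as setting.
The exhaustive reading says no other agent fits that background.
No listed fact matches the background with a different agent. Exhaustivity holds.

0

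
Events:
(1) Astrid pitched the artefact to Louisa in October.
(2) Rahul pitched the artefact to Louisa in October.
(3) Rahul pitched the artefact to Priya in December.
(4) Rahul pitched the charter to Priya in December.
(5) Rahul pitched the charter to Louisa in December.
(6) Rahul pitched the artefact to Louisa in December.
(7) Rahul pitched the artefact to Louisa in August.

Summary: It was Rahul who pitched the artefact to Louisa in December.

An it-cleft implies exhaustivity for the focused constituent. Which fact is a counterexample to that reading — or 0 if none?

0

The cleft puts "Rahul" in focus and presupposes the open proposition with same thing, recipient, setting (the artefact / Louisa / in December).
Exhaustivity: Rahul is the only agent satisfying that background.
Every other fact differs from the presupposition on some backgrounded slot, so none challenges the exhaustivity.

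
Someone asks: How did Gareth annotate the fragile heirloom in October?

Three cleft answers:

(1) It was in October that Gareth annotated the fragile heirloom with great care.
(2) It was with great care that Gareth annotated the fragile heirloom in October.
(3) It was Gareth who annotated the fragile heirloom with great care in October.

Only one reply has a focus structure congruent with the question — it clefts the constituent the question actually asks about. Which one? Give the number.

2

The question word "how" targets the manner.
Option (1) clefts "in October" — the time, not what was asked.
Option (2) clefts "with great care" — that matches what the question asks about.
Option (3) clefts "Gareth" — the subject (agent), not what was asked.
So the congruent reply is (2).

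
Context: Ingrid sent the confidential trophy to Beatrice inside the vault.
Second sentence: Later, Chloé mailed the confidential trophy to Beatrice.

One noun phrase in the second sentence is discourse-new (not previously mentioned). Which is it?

Chloé

"the confidential trophy" and "Beatrice" in the second sentence are given — already mentioned in the context.
"Chloé" has no antecedent in the context; it is discourse-new.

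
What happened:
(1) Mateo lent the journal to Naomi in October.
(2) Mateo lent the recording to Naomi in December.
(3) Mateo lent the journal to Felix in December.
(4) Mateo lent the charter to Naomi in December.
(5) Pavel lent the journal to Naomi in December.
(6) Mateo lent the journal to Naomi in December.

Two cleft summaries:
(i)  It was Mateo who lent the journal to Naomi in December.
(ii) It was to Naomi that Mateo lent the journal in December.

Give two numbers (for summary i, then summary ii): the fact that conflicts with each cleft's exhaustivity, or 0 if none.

Summary (i) focuses "Mateo" (the agent); background thing = the journal, recipient = Naomi, setting = in December. Fact (5) matches that background with agent = Pavel — refutes (i).
Summary (ii) focuses "Naomi" (the recipient); background agent = Mateo, thing = the journal, setting = in December. Fact (3) matches that background with recipient = Felix — refutes (ii).

5, 3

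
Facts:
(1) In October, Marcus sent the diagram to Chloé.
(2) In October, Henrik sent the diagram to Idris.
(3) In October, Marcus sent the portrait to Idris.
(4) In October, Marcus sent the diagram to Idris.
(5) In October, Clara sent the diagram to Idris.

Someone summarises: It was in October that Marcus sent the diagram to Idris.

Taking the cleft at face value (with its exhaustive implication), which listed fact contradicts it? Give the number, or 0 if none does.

0

The cleft puts "in October" in focus and presupposes the open proposition with same agent, thing, recipient (Marcus / the diagram / Idris).
The exhaustive reading says no other setting fits that background.
No listed fact matches the background with a different setting. Exhaustivity holds.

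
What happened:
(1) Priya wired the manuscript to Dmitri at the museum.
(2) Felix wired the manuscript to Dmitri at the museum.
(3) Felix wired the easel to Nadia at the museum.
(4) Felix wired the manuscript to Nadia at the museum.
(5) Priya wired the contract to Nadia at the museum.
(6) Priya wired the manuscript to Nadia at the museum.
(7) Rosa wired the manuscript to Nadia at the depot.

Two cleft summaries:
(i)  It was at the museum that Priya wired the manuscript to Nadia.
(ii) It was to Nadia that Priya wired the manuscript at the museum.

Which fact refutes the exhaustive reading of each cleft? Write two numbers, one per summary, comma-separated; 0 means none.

(i): focus "at the museum". No fact shares Priya as agent and the manuscript as thing and Nadia as recipient with a different setting. 0.
(ii): focus "Nadia". Looking for Priya as agent and the manuscript as thing and at the museum as setting with some other recipient — fact (1) has Dmitri there. Refuted.

0, 1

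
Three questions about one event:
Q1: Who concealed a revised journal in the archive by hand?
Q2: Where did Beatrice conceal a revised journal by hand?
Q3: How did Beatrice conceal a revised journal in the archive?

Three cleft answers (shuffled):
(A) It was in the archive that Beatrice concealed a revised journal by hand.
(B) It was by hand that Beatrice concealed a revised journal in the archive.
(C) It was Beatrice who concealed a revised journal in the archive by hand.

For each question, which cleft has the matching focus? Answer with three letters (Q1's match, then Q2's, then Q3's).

CAB

Q1 asks about the subject (agent); cleft (C) focuses "Beatrice", which is the subject (agent) — so Q1 → C.
Q2 asks about the location; cleft (A) focuses "in the archive", which is the location — so Q2 → A.
Q3 asks about the manner; cleft (B) focuses "by hand", which is the manner — so Q3 → B.
Mapping: Q1→C, Q2→A, Q3→B.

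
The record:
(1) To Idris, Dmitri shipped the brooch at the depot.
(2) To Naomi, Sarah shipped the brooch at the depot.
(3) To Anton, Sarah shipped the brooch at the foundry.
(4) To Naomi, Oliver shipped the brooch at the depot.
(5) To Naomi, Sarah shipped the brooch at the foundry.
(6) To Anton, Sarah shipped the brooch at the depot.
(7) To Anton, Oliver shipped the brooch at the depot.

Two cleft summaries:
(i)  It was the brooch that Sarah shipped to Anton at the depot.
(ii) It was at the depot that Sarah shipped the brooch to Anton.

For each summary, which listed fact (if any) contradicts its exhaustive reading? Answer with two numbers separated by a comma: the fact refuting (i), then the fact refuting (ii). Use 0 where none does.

Summary (i) focuses "the brooch" (the thing); background same agent, recipient, setting (Sarah / Anton / at the depot). No fact matches that background with a different thing, so 0.
Summary (ii) focuses "at the depot" (the setting); background same agent, thing, recipient (Sarah / the brooch / Anton). Fact (3) matches that background with setting = at the foundry — refutes (ii).

0, 3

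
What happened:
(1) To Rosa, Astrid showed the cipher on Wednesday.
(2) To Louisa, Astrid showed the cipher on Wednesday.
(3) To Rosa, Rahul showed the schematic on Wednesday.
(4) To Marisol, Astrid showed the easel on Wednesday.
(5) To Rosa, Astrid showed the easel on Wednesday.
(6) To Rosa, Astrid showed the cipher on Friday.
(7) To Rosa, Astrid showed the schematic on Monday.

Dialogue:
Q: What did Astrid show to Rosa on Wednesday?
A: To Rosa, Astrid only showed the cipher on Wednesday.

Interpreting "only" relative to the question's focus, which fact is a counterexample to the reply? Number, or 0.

5

Answering "What did ...?" puts focus on the thing — here, "the cipher".
"Only" then excludes alternative things while the background — Astrid as agent and Rosa as recipient and on Wednesday as setting — is held fixed.
Fact (5) keeps Astrid as agent and Rosa as recipient and on Wednesday as setting but has thing = the easel; that refutes the reply.
(Fact (6) would refute a reading with focus on the setting — but that is not what the question asks.)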